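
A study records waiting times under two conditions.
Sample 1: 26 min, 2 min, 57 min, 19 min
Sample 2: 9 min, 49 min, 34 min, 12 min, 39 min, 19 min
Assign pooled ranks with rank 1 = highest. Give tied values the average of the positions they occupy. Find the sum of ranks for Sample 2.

Sorted (descending): 57, 49, 39, 34, 26, 19, 19, 12, 9, 2
The 2 values of 19 occupy positions 6–7 → average rank (6+7)/2 = 6.5.
Sample 2 values → pooled ranks: 9→9, 49→2, 34→4, 12→8, 39→3, 19→6.5
Rank sum = 9 + 2 + 4 + 8 + 3 + 6.5 = 32.5

32.5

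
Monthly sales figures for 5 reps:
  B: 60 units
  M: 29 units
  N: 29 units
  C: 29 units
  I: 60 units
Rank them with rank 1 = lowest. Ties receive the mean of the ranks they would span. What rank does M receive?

2

Sorted (ascending): 29, 29, 29, 60, 60
The 3 values of 29 occupy positions 1–3 → average rank 2.
The 2 values of 60 occupy positions 4–5 → average rank (4+5)/2 = 4.5.
M has value 29 units → rank 2.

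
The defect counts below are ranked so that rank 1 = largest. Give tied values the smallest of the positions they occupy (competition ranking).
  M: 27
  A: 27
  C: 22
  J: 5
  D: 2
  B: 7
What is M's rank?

1

Sorted (descending): 27, 27, 22, 7, 5, 2
The 2 values of 27 occupy positions 1–2 → each gets rank 1.
M has value 27 → rank 1.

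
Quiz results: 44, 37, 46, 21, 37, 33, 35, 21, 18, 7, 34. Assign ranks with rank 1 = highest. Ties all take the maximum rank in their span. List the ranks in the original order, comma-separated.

2, 4, 1, 9, 4, 7, 5, 9, 10, 11, 6

Sorted (descending): 46, 44, 37, 37, 35, 34, 33, 21, 21, 18, 7
The 2 values of 37 occupy positions 3–4 → each gets rank 4.
The 2 values of 21 occupy positions 8–9 → each gets rank 9.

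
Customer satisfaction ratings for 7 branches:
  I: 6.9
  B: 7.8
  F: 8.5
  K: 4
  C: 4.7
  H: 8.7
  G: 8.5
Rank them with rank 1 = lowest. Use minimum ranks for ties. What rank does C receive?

Sorted (ascending): 4, 4.7, 6.9, 7.8, 8.5, 8.5, 8.7
The 2 values of 8.5 occupy positions 5–6 → each gets rank 5.
C has value 4.7 → rank 2.

2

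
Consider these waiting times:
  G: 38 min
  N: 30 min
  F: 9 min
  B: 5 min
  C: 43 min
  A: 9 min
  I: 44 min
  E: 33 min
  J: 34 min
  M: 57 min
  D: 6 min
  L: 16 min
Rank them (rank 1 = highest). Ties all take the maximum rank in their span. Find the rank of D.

11

Sorted (descending): 57, 44, 43, 38, 34, 33, 30, 16, 9, 9, 6, 5
The 2 values of 9 occupy positions 9–10 → each gets rank 10.
D has value 6 min → rank 11.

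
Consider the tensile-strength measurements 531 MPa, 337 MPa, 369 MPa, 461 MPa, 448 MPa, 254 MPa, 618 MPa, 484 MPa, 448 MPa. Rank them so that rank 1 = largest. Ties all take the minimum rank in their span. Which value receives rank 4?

Sorted (descending): 618, 531, 484, 461, 448, 448, 369, 337, 254
The 2 values of 448 occupy positions 5–6 → each gets rank 5.
Rank 4 → value 461.

461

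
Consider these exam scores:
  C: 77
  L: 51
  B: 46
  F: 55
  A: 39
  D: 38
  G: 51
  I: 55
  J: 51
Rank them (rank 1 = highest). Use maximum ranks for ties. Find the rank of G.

Sorted (descending): 77, 55, 55, 51, 51, 51, 46, 39, 38
The 2 values of 55 occupy positions 2–3 → each gets rank 3.
The 3 values of 51 occupy positions 4–6 → each gets rank 6.
G has value 51 → rank 6.

6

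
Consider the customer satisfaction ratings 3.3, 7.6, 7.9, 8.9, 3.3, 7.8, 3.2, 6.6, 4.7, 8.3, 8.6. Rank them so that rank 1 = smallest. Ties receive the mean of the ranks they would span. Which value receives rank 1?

3.2

Sorted (ascending): 3.2, 3.3, 3.3, 4.7, 6.6, 7.6, 7.8, 7.9, 8.3, 8.6, 8.9
The 2 values of 3.3 occupy positions 2–3 → average rank (2+3)/2 = 2.5.
Rank 1 → value 3.2.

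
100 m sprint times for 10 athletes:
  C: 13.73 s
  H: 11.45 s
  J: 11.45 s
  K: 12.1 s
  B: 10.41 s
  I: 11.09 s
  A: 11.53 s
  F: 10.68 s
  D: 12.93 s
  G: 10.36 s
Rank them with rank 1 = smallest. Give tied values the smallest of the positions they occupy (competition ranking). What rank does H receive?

5

Sorted (ascending): 10.36, 10.41, 10.68, 11.09, 11.45, 11.45, 11.53, 12.1, 12.93, 13.73
The 2 values of 11.45 occupy positions 5–6 → each gets rank 5.
H has value 11.45 s → rank 5.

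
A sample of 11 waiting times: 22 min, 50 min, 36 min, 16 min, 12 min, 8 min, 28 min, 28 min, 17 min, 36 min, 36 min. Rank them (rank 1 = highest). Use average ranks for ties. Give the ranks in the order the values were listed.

Sorted (descending): 50, 36, 36, 36, 28, 28, 22, 17, 16, 12, 8
The 3 values of 36 occupy positions 2–4 → average rank 3.
The 2 values of 28 occupy positions 5–6 → average rank (5+6)/2 = 5.5.

7, 1, 3, 9, 10, 11, 5.5, 5.5, 8, 3, 3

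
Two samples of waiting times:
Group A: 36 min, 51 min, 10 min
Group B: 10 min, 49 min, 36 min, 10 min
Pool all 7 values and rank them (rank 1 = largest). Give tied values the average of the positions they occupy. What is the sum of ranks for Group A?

10.5

Sorted (descending): 51, 49, 36, 36, 10, 10, 10
The 2 values of 36 occupy positions 3–4 → average rank (3+4)/2 = 3.5.
The 3 values of 10 occupy positions 5–7 → average rank 6.
Group A values → pooled ranks: 36→3.5, 51→1, 10→6
Rank sum = 3.5 + 1 + 6 = 10.5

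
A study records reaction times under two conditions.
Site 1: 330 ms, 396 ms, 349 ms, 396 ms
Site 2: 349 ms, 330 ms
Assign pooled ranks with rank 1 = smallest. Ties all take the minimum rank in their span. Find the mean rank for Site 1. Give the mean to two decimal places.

Sorted (ascending): 330, 330, 349, 349, 396, 396
The 2 values of 330 occupy positions 1–2 → each gets rank 1.
The 2 values of 349 occupy positions 3–4 → each gets rank 3.
The 2 values of 396 occupy positions 5–6 → each gets rank 5.
Site 1 values → pooled ranks: 330→1, 396→5, 349→3, 396→5
Mean rank = (1 + 5 + 3 + 5) / 4 = 3.50

3.50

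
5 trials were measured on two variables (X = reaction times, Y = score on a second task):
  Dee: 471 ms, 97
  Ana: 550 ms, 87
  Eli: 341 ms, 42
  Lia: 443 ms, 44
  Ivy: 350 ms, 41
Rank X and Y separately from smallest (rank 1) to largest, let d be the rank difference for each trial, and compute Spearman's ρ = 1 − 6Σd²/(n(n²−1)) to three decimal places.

0.800

Ranks of variable 1: 4, 5, 1, 3, 2
Ranks of variable 2: 5, 4, 2, 3, 1
d = r₁ − r₂: -1, 1, -1, 0, 1
d²: 1, 1, 1, 0, 1; Σd² = 4
ρ = 1 − 6·4/(5·24) = 1 − 24/120 = 0.800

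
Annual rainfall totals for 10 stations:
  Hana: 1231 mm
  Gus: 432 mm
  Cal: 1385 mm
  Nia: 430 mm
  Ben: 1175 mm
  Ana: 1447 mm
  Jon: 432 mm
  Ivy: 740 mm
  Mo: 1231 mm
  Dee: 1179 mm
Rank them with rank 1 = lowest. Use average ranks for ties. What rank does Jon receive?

Sorted (ascending): 430, 432, 432, 740, 1175, 1179, 1231, 1231, 1385, 1447
The 2 values of 432 occupy positions 2–3 → average rank (2+3)/2 = 2.5.
The 2 values of 1231 occupy positions 7–8 → average rank (7+8)/2 = 7.5.
Jon has value 432 mm → rank 2.5.

2.5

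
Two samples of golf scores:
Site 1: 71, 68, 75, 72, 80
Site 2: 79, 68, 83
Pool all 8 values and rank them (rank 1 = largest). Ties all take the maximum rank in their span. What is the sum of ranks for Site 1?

25

Sorted (descending): 83, 80, 79, 75, 72, 71, 68, 68
The 2 values of 68 occupy positions 7–8 → each gets rank 8.
Site 1 values → pooled ranks: 71→6, 68→8, 75→4, 72→5, 80→2
Rank sum = 6 + 8 + 4 + 5 + 2 = 25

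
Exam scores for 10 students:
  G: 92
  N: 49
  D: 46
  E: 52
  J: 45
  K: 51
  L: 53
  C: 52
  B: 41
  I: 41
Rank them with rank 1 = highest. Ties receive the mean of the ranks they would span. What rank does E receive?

3.5

Sorted (descending): 92, 53, 52, 52, 51, 49, 46, 45, 41, 41
The 2 values of 52 occupy positions 3–4 → average rank (3+4)/2 = 3.5.
The 2 values of 41 occupy positions 9–10 → average rank (9+10)/2 = 9.5.
E has value 52 → rank 3.5.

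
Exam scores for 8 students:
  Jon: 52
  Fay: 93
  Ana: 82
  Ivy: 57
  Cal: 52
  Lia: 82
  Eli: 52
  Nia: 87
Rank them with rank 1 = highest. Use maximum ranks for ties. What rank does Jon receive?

8

Sorted (descending): 93, 87, 82, 82, 57, 52, 52, 52
The 2 values of 82 occupy positions 3–4 → each gets rank 4.
The 3 values of 52 occupy positions 6–8 → each gets rank 8.
Jon has value 52 → rank 8.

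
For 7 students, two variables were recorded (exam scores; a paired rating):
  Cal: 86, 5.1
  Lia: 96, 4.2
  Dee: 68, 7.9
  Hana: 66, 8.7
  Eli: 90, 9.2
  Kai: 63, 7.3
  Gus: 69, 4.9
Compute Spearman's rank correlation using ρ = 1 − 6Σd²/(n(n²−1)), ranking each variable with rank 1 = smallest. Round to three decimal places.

Ranks of variable 1: 5, 7, 3, 2, 6, 1, 4
Ranks of variable 2: 3, 1, 5, 6, 7, 4, 2
d = r₁ − r₂: 2, 6, -2, -4, -1, -3, 2
d²: 4, 36, 4, 16, 1, 9, 4; Σd² = 74
ρ = 1 − 6·74/(7·48) = 1 − 444/336 = -0.321

-0.321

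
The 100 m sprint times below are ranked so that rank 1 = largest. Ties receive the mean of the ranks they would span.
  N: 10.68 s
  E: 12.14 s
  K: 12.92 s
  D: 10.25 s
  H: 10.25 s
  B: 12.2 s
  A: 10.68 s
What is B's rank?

2

Sorted (descending): 12.92, 12.2, 12.14, 10.68, 10.68, 10.25, 10.25
The 2 values of 10.68 occupy positions 4–5 → average rank (4+5)/2 = 4.5.
The 2 values of 10.25 occupy positions 6–7 → average rank (6+7)/2 = 6.5.
B has value 12.2 s → rank 2.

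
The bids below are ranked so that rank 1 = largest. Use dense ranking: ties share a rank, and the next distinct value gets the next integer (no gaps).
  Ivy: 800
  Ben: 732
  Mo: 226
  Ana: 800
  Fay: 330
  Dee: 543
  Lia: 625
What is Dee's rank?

4

Sorted (descending): 800, 800, 732, 625, 543, 330, 226
The 2 values of 800 share dense rank 1.
Remaining distinct values take the next consecutive integers.
Dee has value 543 → rank 4.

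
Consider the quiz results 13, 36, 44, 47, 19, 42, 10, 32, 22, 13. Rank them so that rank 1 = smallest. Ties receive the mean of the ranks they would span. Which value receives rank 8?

Sorted (ascending): 10, 13, 13, 19, 22, 32, 36, 42, 44, 47
The 2 values of 13 occupy positions 2–3 → average rank (2+3)/2 = 2.5.
Rank 8 → value 42.

42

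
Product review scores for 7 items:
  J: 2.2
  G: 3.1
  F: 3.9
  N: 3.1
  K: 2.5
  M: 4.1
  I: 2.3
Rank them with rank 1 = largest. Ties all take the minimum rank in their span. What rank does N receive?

Sorted (descending): 4.1, 3.9, 3.1, 3.1, 2.5, 2.3, 2.2
The 2 values of 3.1 occupy positions 3–4 → each gets rank 3.
N has value 3.1 → rank 3.

3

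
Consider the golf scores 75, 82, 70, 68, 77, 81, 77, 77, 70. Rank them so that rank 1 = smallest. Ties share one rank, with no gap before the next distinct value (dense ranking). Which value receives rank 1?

Sorted (ascending): 68, 70, 70, 75, 77, 77, 77, 81, 82
The 2 values of 70 share dense rank 2.
The 3 values of 77 share dense rank 4.
Remaining distinct values take the next consecutive integers.
Rank 1 → value 68.

68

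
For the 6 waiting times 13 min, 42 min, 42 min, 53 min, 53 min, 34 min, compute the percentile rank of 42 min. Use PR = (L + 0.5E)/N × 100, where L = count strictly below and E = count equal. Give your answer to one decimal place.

50.0

N = 6.
Strictly below 42: 2. Equal to 42: 2.
PR = (2 + 0.5·2)/6 × 100 = 50.0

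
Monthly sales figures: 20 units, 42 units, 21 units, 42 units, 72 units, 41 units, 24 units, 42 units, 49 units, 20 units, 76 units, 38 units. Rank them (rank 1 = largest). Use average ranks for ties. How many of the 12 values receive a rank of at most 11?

Sorted (descending): 76, 72, 49, 42, 42, 42, 41, 38, 24, 21, 20, 20
The 3 values of 42 occupy positions 4–6 → average rank 5.
The 2 values of 20 occupy positions 11–12 → average rank (11+12)/2 = 11.5.
Ranks ≤ 11: {1, 2, 3, 5, 5, 5, 7, 8, 9, 10} → 10 values.

10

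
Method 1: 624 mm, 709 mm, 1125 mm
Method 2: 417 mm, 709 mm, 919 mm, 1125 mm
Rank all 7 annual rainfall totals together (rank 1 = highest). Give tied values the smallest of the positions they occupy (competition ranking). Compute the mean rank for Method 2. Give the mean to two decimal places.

Sorted (descending): 1125, 1125, 919, 709, 709, 624, 417
The 2 values of 1125 occupy positions 1–2 → each gets rank 1.
The 2 values of 709 occupy positions 4–5 → each gets rank 4.
Method 2 values → pooled ranks: 417→7, 709→4, 919→3, 1125→1
Mean rank = (7 + 4 + 3 + 1) / 4 = 3.75

3.75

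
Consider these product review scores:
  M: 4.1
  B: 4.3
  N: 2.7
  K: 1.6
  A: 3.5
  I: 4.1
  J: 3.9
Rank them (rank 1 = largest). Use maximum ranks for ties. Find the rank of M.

Sorted (descending): 4.3, 4.1, 4.1, 3.9, 3.5, 2.7, 1.6
The 2 values of 4.1 occupy positions 2–3 → each gets rank 3.
M has value 4.1 → rank 3.

3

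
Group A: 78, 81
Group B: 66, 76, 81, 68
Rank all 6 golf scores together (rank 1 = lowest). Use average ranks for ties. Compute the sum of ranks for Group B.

11.5

Sorted (ascending): 66, 68, 76, 78, 81, 81
The 2 values of 81 occupy positions 5–6 → average rank (5+6)/2 = 5.5.
Group B values → pooled ranks: 66→1, 76→3, 81→5.5, 68→2
Rank sum = 1 + 3 + 5.5 + 2 = 11.5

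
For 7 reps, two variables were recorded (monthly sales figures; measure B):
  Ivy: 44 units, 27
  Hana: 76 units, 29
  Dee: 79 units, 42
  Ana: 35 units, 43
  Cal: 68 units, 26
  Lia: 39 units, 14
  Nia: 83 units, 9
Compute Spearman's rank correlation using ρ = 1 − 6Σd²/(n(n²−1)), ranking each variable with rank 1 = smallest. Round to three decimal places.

-0.321

Ranks of variable 1: 3, 5, 6, 1, 4, 2, 7
Ranks of variable 2: 4, 5, 6, 7, 3, 2, 1
d = r₁ − r₂: -1, 0, 0, -6, 1, 0, 6
d²: 1, 0, 0, 36, 1, 0, 36; Σd² = 74
ρ = 1 − 6·74/(7·48) = 1 − 444/336 = -0.321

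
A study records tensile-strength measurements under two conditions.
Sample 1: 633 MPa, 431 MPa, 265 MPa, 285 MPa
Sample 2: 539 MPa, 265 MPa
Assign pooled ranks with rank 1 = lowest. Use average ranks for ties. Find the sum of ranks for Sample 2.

Sorted (ascending): 265, 265, 285, 431, 539, 633
The 2 values of 265 occupy positions 1–2 → average rank (1+2)/2 = 1.5.
Sample 2 values → pooled ranks: 539→5, 265→1.5
Rank sum = 5 + 1.5 = 6.5

6.5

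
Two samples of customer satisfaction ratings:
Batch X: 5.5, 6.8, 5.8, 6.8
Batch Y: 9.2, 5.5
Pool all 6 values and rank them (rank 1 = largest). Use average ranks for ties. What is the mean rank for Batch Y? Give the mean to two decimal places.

Sorted (descending): 9.2, 6.8, 6.8, 5.8, 5.5, 5.5
The 2 values of 6.8 occupy positions 2–3 → average rank (2+3)/2 = 2.5.
The 2 values of 5.5 occupy positions 5–6 → average rank (5+6)/2 = 5.5.
Batch Y values → pooled ranks: 9.2→1, 5.5→5.5
Mean rank = (1 + 5.5) / 2 = 3.25

3.25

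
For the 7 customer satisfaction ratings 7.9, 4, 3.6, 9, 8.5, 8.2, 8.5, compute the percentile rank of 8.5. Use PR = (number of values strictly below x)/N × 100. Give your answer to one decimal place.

57.1

N = 7.
Strictly below 8.5: 4. Equal to 8.5: 2.
PR = 4/7 × 100 = 57.1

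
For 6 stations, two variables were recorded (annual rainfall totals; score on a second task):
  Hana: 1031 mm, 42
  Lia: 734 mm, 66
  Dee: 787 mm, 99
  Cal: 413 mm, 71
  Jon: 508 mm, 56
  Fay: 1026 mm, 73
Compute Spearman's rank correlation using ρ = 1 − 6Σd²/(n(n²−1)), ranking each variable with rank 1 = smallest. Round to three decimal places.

Ranks of variable 1: 6, 3, 4, 1, 2, 5
Ranks of variable 2: 1, 3, 6, 4, 2, 5
d = r₁ − r₂: 5, 0, -2, -3, 0, 0
d²: 25, 0, 4, 9, 0, 0; Σd² = 38
ρ = 1 − 6·38/(6·35) = 1 − 228/210 = -0.086

-0.086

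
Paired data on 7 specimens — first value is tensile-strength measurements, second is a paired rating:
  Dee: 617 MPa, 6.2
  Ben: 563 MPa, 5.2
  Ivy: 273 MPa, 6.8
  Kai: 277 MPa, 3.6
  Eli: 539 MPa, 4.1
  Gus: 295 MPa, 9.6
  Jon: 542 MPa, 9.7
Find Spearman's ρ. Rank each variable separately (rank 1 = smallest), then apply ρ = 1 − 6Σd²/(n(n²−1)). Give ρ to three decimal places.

0.071

Ranks of variable 1: 7, 6, 1, 2, 4, 3, 5
Ranks of variable 2: 4, 3, 5, 1, 2, 6, 7
d = r₁ − r₂: 3, 3, -4, 1, 2, -3, -2
d²: 9, 9, 16, 1, 4, 9, 4; Σd² = 52
ρ = 1 − 6·52/(7·48) = 1 − 312/336 = 0.071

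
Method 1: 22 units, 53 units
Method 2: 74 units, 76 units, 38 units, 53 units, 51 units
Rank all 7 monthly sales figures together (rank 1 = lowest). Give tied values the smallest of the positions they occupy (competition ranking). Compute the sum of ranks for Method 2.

Sorted (ascending): 22, 38, 51, 53, 53, 74, 76
The 2 values of 53 occupy positions 4–5 → each gets rank 4.
Method 2 values → pooled ranks: 74→6, 76→7, 38→2, 53→4, 51→3
Rank sum = 6 + 7 + 2 + 4 + 3 = 22

22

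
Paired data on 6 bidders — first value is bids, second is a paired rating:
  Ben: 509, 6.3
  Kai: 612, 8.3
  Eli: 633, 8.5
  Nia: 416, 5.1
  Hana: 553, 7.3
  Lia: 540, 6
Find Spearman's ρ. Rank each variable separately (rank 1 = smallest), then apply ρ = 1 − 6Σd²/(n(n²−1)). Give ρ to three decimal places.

Ranks of variable 1: 2, 5, 6, 1, 4, 3
Ranks of variable 2: 3, 5, 6, 1, 4, 2
d = r₁ − r₂: -1, 0, 0, 0, 0, 1
d²: 1, 0, 0, 0, 0, 1; Σd² = 2
ρ = 1 − 6·2/(6·35) = 1 − 12/210 = 0.943

0.943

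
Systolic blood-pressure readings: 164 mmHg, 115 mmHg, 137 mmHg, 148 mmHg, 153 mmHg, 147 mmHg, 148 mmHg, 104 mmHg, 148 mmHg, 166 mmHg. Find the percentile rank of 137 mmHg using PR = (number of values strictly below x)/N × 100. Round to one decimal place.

N = 10.
Strictly below 137: 2. Equal to 137: 1.
PR = 2/10 × 100 = 20.0

20.0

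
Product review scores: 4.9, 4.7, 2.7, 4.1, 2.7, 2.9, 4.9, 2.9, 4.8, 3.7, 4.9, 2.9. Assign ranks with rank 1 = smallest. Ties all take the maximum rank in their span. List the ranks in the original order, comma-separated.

Sorted (ascending): 2.7, 2.7, 2.9, 2.9, 2.9, 3.7, 4.1, 4.7, 4.8, 4.9, 4.9, 4.9
The 2 values of 2.7 occupy positions 1–2 → each gets rank 2.
The 3 values of 2.9 occupy positions 3–5 → each gets rank 5.
The 3 values of 4.9 occupy positions 10–12 → each gets rank 12.

12, 8, 2, 7, 2, 5, 12, 5, 9, 6, 12, 5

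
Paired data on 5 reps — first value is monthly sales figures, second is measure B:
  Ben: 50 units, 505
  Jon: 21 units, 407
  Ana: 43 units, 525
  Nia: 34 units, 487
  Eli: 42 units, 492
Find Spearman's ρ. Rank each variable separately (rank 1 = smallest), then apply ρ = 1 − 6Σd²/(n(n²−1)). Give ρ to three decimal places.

Ranks of variable 1: 5, 1, 4, 2, 3
Ranks of variable 2: 4, 1, 5, 2, 3
d = r₁ − r₂: 1, 0, -1, 0, 0
d²: 1, 0, 1, 0, 0; Σd² = 2
ρ = 1 − 6·2/(5·24) = 1 − 12/120 = 0.900

0.900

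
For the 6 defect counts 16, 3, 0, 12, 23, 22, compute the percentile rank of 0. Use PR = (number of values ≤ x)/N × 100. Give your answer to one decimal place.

N = 6.
Strictly below 0: 0. Equal to 0: 1.
PR = 1/6 × 100 = 16.7

16.7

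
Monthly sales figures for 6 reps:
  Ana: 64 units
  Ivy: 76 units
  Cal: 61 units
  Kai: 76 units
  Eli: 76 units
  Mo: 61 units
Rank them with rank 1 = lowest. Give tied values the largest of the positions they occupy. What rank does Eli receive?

6

Sorted (ascending): 61, 61, 64, 76, 76, 76
The 2 values of 61 occupy positions 1–2 → each gets rank 2.
The 3 values of 76 occupy positions 4–6 → each gets rank 6.
Eli has value 76 units → rank 6.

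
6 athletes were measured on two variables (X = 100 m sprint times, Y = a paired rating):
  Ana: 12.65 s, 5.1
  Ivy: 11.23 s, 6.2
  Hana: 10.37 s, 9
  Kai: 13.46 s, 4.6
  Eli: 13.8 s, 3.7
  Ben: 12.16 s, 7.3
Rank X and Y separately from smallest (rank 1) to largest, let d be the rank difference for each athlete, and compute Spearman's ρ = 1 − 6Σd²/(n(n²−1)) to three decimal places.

-0.943

Ranks of variable 1: 4, 2, 1, 5, 6, 3
Ranks of variable 2: 3, 4, 6, 2, 1, 5
d = r₁ − r₂: 1, -2, -5, 3, 5, -2
d²: 1, 4, 25, 9, 25, 4; Σd² = 68
ρ = 1 − 6·68/(6·35) = 1 − 408/210 = -0.943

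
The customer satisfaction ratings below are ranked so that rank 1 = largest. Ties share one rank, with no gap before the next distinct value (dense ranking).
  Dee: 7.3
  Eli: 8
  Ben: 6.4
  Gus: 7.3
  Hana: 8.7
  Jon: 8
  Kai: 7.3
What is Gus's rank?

Sorted (descending): 8.7, 8, 8, 7.3, 7.3, 7.3, 6.4
The 2 values of 8 share dense rank 2.
The 3 values of 7.3 share dense rank 3.
Remaining distinct values take the next consecutive integers.
Gus has value 7.3 → rank 3.

3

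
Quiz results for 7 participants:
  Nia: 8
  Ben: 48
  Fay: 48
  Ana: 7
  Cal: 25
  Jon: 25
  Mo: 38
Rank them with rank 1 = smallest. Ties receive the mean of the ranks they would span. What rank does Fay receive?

Sorted (ascending): 7, 8, 25, 25, 38, 48, 48
The 2 values of 25 occupy positions 3–4 → average rank (3+4)/2 = 3.5.
The 2 values of 48 occupy positions 6–7 → average rank (6+7)/2 = 6.5.
Fay has value 48 → rank 6.5.

6.5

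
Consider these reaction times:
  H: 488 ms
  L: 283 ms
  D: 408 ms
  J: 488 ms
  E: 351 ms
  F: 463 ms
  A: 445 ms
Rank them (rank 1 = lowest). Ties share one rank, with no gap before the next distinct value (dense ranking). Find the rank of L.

Sorted (ascending): 283, 351, 408, 445, 463, 488, 488
The 2 values of 488 share dense rank 6.
Remaining distinct values take the next consecutive integers.
L has value 283 ms → rank 1.

1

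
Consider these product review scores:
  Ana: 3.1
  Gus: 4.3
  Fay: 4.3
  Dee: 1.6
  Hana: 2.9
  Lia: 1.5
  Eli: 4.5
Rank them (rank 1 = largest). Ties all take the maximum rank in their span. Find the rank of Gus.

Sorted (descending): 4.5, 4.3, 4.3, 3.1, 2.9, 1.6, 1.5
The 2 values of 4.3 occupy positions 2–3 → each gets rank 3.
Gus has value 4.3 → rank 3.

3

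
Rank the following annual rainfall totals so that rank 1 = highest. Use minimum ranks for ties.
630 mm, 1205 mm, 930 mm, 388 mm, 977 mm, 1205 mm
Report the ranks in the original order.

5, 1, 4, 6, 3, 1

Sorted (descending): 1205, 1205, 977, 930, 630, 388
The 2 values of 1205 occupy positions 1–2 → each gets rank 1.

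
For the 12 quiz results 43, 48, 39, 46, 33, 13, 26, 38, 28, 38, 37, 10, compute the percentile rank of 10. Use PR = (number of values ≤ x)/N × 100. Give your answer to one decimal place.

8.3

N = 12.
Strictly below 10: 0. Equal to 10: 1.
PR = 1/12 × 100 = 8.3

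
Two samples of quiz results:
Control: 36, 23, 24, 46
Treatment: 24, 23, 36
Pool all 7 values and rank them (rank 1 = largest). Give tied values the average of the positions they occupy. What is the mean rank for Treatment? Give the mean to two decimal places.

4.50

Sorted (descending): 46, 36, 36, 24, 24, 23, 23
The 2 values of 36 occupy positions 2–3 → average rank (2+3)/2 = 2.5.
The 2 values of 24 occupy positions 4–5 → average rank (4+5)/2 = 4.5.
The 2 values of 23 occupy positions 6–7 → average rank (6+7)/2 = 6.5.
Treatment values → pooled ranks: 24→4.5, 23→6.5, 36→2.5
Mean rank = (4.5 + 6.5 + 2.5) / 3 = 4.50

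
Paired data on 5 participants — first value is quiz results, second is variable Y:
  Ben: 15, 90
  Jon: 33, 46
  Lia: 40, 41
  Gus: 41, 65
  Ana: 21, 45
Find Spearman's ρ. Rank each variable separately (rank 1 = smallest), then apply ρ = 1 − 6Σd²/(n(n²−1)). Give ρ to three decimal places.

Ranks of variable 1: 1, 3, 4, 5, 2
Ranks of variable 2: 5, 3, 1, 4, 2
d = r₁ − r₂: -4, 0, 3, 1, 0
d²: 16, 0, 9, 1, 0; Σd² = 26
ρ = 1 − 6·26/(5·24) = 1 − 156/120 = -0.300

-0.300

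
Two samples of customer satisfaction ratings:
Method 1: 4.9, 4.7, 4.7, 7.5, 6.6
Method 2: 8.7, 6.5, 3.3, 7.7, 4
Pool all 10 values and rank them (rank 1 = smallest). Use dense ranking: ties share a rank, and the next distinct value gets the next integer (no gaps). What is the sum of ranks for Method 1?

Sorted (ascending): 3.3, 4, 4.7, 4.7, 4.9, 6.5, 6.6, 7.5, 7.7, 8.7
The 2 values of 4.7 share dense rank 3.
Remaining distinct values take the next consecutive integers.
Method 1 values → pooled ranks: 4.9→4, 4.7→3, 4.7→3, 7.5→7, 6.6→6
Rank sum = 4 + 3 + 3 + 7 + 6 = 23

23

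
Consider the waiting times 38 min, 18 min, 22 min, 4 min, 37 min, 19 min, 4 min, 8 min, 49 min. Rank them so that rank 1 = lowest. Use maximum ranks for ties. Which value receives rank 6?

22

Sorted (ascending): 4, 4, 8, 18, 19, 22, 37, 38, 49
The 2 values of 4 occupy positions 1–2 → each gets rank 2.
Rank 6 → value 22.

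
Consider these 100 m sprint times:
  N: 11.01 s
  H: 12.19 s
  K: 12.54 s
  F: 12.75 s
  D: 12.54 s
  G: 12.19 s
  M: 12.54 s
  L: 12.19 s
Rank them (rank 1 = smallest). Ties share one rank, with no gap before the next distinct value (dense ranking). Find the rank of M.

Sorted (ascending): 11.01, 12.19, 12.19, 12.19, 12.54, 12.54, 12.54, 12.75
The 3 values of 12.19 share dense rank 2.
The 3 values of 12.54 share dense rank 3.
Remaining distinct values take the next consecutive integers.
M has value 12.54 s → rank 3.

3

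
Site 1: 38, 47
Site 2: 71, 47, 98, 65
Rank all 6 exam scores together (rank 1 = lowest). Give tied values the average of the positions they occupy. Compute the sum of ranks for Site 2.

17.5

Sorted (ascending): 38, 47, 47, 65, 71, 98
The 2 values of 47 occupy positions 2–3 → average rank (2+3)/2 = 2.5.
Site 2 values → pooled ranks: 71→5, 47→2.5, 98→6, 65→4
Rank sum = 5 + 2.5 + 6 + 4 = 17.5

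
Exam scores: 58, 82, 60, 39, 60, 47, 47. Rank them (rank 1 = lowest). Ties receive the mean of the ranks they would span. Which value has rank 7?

Sorted (ascending): 39, 47, 47, 58, 60, 60, 82
The 2 values of 47 occupy positions 2–3 → average rank (2+3)/2 = 2.5.
The 2 values of 60 occupy positions 5–6 → average rank (5+6)/2 = 5.5.
Rank 7 → value 82.

82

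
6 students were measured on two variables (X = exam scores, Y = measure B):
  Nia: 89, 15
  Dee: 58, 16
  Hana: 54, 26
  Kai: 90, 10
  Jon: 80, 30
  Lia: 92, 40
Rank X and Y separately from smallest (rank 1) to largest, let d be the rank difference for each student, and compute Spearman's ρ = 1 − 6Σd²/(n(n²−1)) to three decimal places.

0.029

Ranks of variable 1: 4, 2, 1, 5, 3, 6
Ranks of variable 2: 2, 3, 4, 1, 5, 6
d = r₁ − r₂: 2, -1, -3, 4, -2, 0
d²: 4, 1, 9, 16, 4, 0; Σd² = 34
ρ = 1 − 6·34/(6·35) = 1 − 204/210 = 0.029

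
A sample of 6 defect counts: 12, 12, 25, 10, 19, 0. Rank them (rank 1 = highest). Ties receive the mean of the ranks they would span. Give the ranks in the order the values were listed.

3.5, 3.5, 1, 5, 2, 6

Sorted (descending): 25, 19, 12, 12, 10, 0
The 2 values of 12 occupy positions 3–4 → average rank (3+4)/2 = 3.5.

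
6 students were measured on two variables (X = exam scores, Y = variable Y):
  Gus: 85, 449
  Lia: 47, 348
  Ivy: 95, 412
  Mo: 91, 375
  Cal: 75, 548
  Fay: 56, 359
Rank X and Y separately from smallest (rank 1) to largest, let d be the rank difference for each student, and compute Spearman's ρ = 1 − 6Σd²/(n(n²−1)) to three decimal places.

Ranks of variable 1: 4, 1, 6, 5, 3, 2
Ranks of variable 2: 5, 1, 4, 3, 6, 2
d = r₁ − r₂: -1, 0, 2, 2, -3, 0
d²: 1, 0, 4, 4, 9, 0; Σd² = 18
ρ = 1 − 6·18/(6·35) = 1 − 108/210 = 0.486

0.486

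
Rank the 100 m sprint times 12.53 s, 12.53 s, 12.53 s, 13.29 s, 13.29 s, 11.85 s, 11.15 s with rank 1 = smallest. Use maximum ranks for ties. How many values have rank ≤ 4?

2

Sorted (ascending): 11.15, 11.85, 12.53, 12.53, 12.53, 13.29, 13.29
The 3 values of 12.53 occupy positions 3–5 → each gets rank 5.
The 2 values of 13.29 occupy positions 6–7 → each gets rank 7.
Ranks ≤ 4: {1, 2} → 2 values.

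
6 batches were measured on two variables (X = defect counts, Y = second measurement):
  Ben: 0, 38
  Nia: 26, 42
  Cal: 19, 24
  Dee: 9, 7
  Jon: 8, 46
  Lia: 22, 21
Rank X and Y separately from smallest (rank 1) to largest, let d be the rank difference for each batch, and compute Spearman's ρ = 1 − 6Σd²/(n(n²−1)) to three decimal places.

Ranks of variable 1: 1, 6, 4, 3, 2, 5
Ranks of variable 2: 4, 5, 3, 1, 6, 2
d = r₁ − r₂: -3, 1, 1, 2, -4, 3
d²: 9, 1, 1, 4, 16, 9; Σd² = 40
ρ = 1 − 6·40/(6·35) = 1 − 240/210 = -0.143

-0.143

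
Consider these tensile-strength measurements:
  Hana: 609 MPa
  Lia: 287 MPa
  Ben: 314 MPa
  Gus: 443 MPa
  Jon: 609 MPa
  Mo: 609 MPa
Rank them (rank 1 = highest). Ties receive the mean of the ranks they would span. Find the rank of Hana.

2

Sorted (descending): 609, 609, 609, 443, 314, 287
The 3 values of 609 occupy positions 1–3 → average rank 2.
Hana has value 609 MPa → rank 2.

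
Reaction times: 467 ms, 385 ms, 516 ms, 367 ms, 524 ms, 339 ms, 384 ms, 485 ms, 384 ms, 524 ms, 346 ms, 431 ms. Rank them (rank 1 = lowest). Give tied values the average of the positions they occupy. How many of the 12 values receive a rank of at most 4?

Sorted (ascending): 339, 346, 367, 384, 384, 385, 431, 467, 485, 516, 524, 524
The 2 values of 384 occupy positions 4–5 → average rank (4+5)/2 = 4.5.
The 2 values of 524 occupy positions 11–12 → average rank (11+12)/2 = 11.5.
Ranks ≤ 4: {1, 2, 3} → 3 values.

3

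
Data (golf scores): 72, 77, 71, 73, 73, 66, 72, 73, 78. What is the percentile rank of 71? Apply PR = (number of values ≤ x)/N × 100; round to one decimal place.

22.2

N = 9.
Strictly below 71: 1. Equal to 71: 1.
PR = 2/9 × 100 = 22.2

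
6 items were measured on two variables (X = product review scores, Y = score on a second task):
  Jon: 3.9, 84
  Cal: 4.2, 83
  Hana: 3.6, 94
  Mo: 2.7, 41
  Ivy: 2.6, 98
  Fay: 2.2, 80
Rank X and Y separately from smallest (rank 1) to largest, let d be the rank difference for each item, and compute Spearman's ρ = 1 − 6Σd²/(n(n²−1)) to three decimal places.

0.086

Ranks of variable 1: 5, 6, 4, 3, 2, 1
Ranks of variable 2: 4, 3, 5, 1, 6, 2
d = r₁ − r₂: 1, 3, -1, 2, -4, -1
d²: 1, 9, 1, 4, 16, 1; Σd² = 32
ρ = 1 − 6·32/(6·35) = 1 − 192/210 = 0.086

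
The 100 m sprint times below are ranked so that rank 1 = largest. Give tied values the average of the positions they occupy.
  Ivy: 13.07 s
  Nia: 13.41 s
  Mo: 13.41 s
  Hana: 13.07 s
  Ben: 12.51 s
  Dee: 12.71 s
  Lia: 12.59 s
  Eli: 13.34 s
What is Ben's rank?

8

Sorted (descending): 13.41, 13.41, 13.34, 13.07, 13.07, 12.71, 12.59, 12.51
The 2 values of 13.41 occupy positions 1–2 → average rank (1+2)/2 = 1.5.
The 2 values of 13.07 occupy positions 4–5 → average rank (4+5)/2 = 4.5.
Ben has value 12.51 s → rank 8.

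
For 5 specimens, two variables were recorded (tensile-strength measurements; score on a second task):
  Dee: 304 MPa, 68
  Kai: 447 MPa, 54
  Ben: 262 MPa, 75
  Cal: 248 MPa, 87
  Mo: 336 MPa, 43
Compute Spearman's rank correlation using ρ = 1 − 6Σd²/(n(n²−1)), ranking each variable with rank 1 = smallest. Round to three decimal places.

-0.900

Ranks of variable 1: 3, 5, 2, 1, 4
Ranks of variable 2: 3, 2, 4, 5, 1
d = r₁ − r₂: 0, 3, -2, -4, 3
d²: 0, 9, 4, 16, 9; Σd² = 38
ρ = 1 − 6·38/(5·24) = 1 − 228/120 = -0.900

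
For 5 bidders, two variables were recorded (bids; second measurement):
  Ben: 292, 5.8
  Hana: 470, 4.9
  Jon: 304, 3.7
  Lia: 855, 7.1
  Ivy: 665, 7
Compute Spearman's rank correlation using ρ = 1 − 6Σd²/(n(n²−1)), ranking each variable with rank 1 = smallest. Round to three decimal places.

0.700

Ranks of variable 1: 1, 3, 2, 5, 4
Ranks of variable 2: 3, 2, 1, 5, 4
d = r₁ − r₂: -2, 1, 1, 0, 0
d²: 4, 1, 1, 0, 0; Σd² = 6
ρ = 1 − 6·6/(5·24) = 1 − 36/120 = 0.700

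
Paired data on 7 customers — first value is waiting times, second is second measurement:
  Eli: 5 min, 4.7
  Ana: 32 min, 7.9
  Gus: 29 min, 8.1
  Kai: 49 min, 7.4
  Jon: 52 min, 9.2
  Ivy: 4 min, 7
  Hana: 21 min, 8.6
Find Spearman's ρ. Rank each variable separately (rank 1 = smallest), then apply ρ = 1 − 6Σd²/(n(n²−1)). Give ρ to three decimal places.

Ranks of variable 1: 2, 5, 4, 6, 7, 1, 3
Ranks of variable 2: 1, 4, 5, 3, 7, 2, 6
d = r₁ − r₂: 1, 1, -1, 3, 0, -1, -3
d²: 1, 1, 1, 9, 0, 1, 9; Σd² = 22
ρ = 1 − 6·22/(7·48) = 1 − 132/336 = 0.607

0.607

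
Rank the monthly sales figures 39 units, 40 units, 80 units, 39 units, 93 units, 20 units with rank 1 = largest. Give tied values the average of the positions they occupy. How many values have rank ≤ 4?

Sorted (descending): 93, 80, 40, 39, 39, 20
The 2 values of 39 occupy positions 4–5 → average rank (4+5)/2 = 4.5.
Ranks ≤ 4: {1, 2, 3} → 3 values.

3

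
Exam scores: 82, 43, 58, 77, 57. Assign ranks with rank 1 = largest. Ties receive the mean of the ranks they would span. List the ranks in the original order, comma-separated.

Sorted (descending): 82, 77, 58, 57, 43
No ties — each value takes its position as its rank.

1, 5, 3, 2, 4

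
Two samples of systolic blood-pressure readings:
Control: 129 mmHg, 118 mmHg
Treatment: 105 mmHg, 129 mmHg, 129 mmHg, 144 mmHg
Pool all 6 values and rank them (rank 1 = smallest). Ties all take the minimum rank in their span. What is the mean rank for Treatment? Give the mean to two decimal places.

3.25

Sorted (ascending): 105, 118, 129, 129, 129, 144
The 3 values of 129 occupy positions 3–5 → each gets rank 3.
Treatment values → pooled ranks: 105→1, 129→3, 129→3, 144→6
Mean rank = (1 + 3 + 3 + 6) / 4 = 3.25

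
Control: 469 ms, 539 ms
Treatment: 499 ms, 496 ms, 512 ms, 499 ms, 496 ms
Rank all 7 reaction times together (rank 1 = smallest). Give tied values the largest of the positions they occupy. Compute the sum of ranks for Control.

Sorted (ascending): 469, 496, 496, 499, 499, 512, 539
The 2 values of 496 occupy positions 2–3 → each gets rank 3.
The 2 values of 499 occupy positions 4–5 → each gets rank 5.
Control values → pooled ranks: 469→1, 539→7
Rank sum = 1 + 7 = 8

8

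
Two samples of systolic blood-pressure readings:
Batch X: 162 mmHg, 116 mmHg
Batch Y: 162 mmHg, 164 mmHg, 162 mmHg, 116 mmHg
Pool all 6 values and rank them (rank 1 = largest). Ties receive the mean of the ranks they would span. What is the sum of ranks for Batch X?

Sorted (descending): 164, 162, 162, 162, 116, 116
The 3 values of 162 occupy positions 2–4 → average rank 3.
The 2 values of 116 occupy positions 5–6 → average rank (5+6)/2 = 5.5.
Batch X values → pooled ranks: 162→3, 116→5.5
Rank sum = 3 + 5.5 = 8.5

8.5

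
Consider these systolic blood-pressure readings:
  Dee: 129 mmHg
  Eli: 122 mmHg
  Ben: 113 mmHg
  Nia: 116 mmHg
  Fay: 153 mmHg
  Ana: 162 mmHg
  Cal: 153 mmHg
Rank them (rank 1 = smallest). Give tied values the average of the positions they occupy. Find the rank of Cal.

Sorted (ascending): 113, 116, 122, 129, 153, 153, 162
The 2 values of 153 occupy positions 5–6 → average rank (5+6)/2 = 5.5.
Cal has value 153 mmHg → rank 5.5.

5.5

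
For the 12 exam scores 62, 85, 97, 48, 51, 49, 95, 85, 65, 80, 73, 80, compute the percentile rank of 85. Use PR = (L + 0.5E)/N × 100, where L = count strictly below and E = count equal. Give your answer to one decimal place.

N = 12.
Strictly below 85: 8. Equal to 85: 2.
PR = (8 + 0.5·2)/12 × 100 = 75.0

75.0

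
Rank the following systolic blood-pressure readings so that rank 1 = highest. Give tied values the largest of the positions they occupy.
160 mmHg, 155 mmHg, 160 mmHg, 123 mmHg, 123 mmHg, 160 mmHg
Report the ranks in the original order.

Sorted (descending): 160, 160, 160, 155, 123, 123
The 3 values of 160 occupy positions 1–3 → each gets rank 3.
The 2 values of 123 occupy positions 5–6 → each gets rank 6.

3, 4, 3, 6, 6, 3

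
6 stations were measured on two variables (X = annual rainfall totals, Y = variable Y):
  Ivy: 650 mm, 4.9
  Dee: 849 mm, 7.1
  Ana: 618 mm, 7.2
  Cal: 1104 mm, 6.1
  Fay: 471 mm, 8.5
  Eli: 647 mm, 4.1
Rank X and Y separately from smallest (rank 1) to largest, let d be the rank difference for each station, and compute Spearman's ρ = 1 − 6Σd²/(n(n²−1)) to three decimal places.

-0.486

Ranks of variable 1: 4, 5, 2, 6, 1, 3
Ranks of variable 2: 2, 4, 5, 3, 6, 1
d = r₁ − r₂: 2, 1, -3, 3, -5, 2
d²: 4, 1, 9, 9, 25, 4; Σd² = 52
ρ = 1 − 6·52/(6·35) = 1 − 312/210 = -0.486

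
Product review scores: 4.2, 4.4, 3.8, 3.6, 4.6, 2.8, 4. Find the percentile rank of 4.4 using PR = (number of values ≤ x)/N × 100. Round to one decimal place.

85.7

N = 7.
Strictly below 4.4: 5. Equal to 4.4: 1.
PR = 6/7 × 100 = 85.7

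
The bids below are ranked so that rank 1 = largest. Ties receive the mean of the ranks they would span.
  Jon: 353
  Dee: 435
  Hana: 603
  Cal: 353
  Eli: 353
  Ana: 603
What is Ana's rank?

Sorted (descending): 603, 603, 435, 353, 353, 353
The 2 values of 603 occupy positions 1–2 → average rank (1+2)/2 = 1.5.
The 3 values of 353 occupy positions 4–6 → average rank 5.
Ana has value 603 → rank 1.5.

1.5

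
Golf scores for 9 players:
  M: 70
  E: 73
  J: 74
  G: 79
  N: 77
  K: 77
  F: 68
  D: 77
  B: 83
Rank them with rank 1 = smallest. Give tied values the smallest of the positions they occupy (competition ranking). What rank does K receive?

5

Sorted (ascending): 68, 70, 73, 74, 77, 77, 77, 79, 83
The 3 values of 77 occupy positions 5–7 → each gets rank 5.
K has value 77 → rank 5.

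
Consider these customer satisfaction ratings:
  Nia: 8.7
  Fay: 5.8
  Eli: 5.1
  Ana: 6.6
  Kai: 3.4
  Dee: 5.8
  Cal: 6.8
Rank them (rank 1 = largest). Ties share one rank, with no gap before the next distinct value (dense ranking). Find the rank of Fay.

Sorted (descending): 8.7, 6.8, 6.6, 5.8, 5.8, 5.1, 3.4
The 2 values of 5.8 share dense rank 4.
Remaining distinct values take the next consecutive integers.
Fay has value 5.8 → rank 4.

4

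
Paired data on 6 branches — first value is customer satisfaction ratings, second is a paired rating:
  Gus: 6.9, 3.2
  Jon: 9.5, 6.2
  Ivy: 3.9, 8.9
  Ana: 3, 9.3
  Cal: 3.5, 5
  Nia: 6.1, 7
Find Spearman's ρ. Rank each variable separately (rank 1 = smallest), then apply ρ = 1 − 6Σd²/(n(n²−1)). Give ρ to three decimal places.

-0.543

Ranks of variable 1: 5, 6, 3, 1, 2, 4
Ranks of variable 2: 1, 3, 5, 6, 2, 4
d = r₁ − r₂: 4, 3, -2, -5, 0, 0
d²: 16, 9, 4, 25, 0, 0; Σd² = 54
ρ = 1 − 6·54/(6·35) = 1 − 324/210 = -0.543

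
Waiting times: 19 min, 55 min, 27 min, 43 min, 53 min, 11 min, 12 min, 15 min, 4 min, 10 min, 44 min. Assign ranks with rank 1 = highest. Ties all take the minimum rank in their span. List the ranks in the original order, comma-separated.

6, 1, 5, 4, 2, 9, 8, 7, 11, 10, 3

Sorted (descending): 55, 53, 44, 43, 27, 19, 15, 12, 11, 10, 4
No ties — each value takes its position as its rank.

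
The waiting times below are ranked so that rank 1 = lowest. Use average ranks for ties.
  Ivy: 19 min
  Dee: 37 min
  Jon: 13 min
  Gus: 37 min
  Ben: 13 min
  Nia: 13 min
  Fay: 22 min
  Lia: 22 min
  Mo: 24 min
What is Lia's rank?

5.5

Sorted (ascending): 13, 13, 13, 19, 22, 22, 24, 37, 37
The 3 values of 13 occupy positions 1–3 → average rank 2.
The 2 values of 22 occupy positions 5–6 → average rank (5+6)/2 = 5.5.
The 2 values of 37 occupy positions 8–9 → average rank (8+9)/2 = 8.5.
Lia has value 22 min → rank 5.5.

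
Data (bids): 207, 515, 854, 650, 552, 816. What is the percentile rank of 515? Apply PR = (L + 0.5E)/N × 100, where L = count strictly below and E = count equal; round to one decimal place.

25.0

N = 6.
Strictly below 515: 1. Equal to 515: 1.
PR = (1 + 0.5·1)/6 × 100 = 25.0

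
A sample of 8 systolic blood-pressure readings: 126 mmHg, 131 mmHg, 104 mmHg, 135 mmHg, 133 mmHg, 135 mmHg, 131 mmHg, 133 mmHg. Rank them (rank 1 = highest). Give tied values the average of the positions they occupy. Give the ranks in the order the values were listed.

Sorted (descending): 135, 135, 133, 133, 131, 131, 126, 104
The 2 values of 135 occupy positions 1–2 → average rank (1+2)/2 = 1.5.
The 2 values of 133 occupy positions 3–4 → average rank (3+4)/2 = 3.5.
The 2 values of 131 occupy positions 5–6 → average rank (5+6)/2 = 5.5.

7, 5.5, 8, 1.5, 3.5, 1.5, 5.5, 3.5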